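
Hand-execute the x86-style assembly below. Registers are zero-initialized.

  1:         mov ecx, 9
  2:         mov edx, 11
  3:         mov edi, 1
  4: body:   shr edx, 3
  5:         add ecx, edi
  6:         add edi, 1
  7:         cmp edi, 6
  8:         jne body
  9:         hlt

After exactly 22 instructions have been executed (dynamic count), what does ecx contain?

19

after mov ecx, 9: ecx=9
after mov edx, 11: edx=11
after mov edi, 1: edi=1
after shr edx, 3: edx=11>>3=1
after add ecx, edi: ecx=9+1=10
after add edi, 1: edi=1+1=2
cmp edi, 6  (cmp 2,6)
jne body: taken
after shr edx, 3: edx=1>>3=0
after add ecx, edi: ecx=10+2=12
after add edi, 1: edi=2+1=3
cmp edi, 6  (cmp 3,6)
jne body: taken
after shr edx, 3: edx=0>>3=0
after add ecx, edi: ecx=12+3=15
after add edi, 1: edi=3+1=4
cmp edi, 6  (cmp 4,6)
jne body: taken
after shr edx, 3: edx=0>>3=0
after add ecx, edi: ecx=15+4=19
after add edi, 1: edi=4+1=5
cmp edi, 6  (cmp 5,6)
After step 22: ecx = 19.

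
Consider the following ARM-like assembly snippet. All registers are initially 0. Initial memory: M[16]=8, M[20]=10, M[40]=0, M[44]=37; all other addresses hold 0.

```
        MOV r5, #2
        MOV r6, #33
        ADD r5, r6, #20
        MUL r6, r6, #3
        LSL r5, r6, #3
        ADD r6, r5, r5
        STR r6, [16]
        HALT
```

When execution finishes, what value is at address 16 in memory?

after MOV r5, #2: r5=2
after MOV r6, #33: r6=33
after ADD r5, r6, #20: r5=33+20=53
after MUL r6, r6, #3: r6=33*3=99
after LSL r5, r6, #3: r5=99<<3=792
after ADD r6, r5, r5: r6=792+792=1584
STR r6, [16] → M[16]=1584
halt.

1584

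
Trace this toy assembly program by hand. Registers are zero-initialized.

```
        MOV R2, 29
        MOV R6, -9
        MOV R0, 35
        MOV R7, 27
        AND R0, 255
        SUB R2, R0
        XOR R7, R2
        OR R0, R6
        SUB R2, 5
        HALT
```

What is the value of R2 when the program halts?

-11

MOV R2, 29 → R2=29
MOV R6, -9 → R6=-9
MOV R0, 35 → R0=35
MOV R7, 27 → R7=27
AND R0, 255 → R0=35&255=35
SUB R2, R0 → R2=29-35=-6
XOR R7, R2 → R7=27^(-6)=-31
OR R0, R6 → R0=35|(-9)=-9
SUB R2, 5 → R2=(-6)-5=-11
halt.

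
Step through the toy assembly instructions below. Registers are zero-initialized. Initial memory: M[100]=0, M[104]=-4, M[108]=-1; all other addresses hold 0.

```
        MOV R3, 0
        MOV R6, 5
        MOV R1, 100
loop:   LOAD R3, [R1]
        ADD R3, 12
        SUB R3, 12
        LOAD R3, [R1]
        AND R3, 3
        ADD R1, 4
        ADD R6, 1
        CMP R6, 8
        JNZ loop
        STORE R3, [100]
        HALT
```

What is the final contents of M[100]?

MOV R3, 0 → R3=0
MOV R6, 5 → R6=5
MOV R1, 100 → R1=100
LOAD R3, [R1] → R3=M[100]=0
ADD R3, 12 → R3=0+12=12
SUB R3, 12 → R3=12-12=0
LOAD R3, [R1] → R3=M[100]=0
AND R3, 3 → R3=0&3=0
ADD R1, 4 → R1=100+4=104
ADD R6, 1 → R6=5+1=6
CMP R6, 8  (cmp 6,8)
JNZ loop: taken
LOAD R3, [R1] → R3=M[104]=-4
ADD R3, 12 → R3=(-4)+12=8
SUB R3, 12 → R3=8-12=-4
LOAD R3, [R1] → R3=M[104]=-4
AND R3, 3 → R3=(-4)&3=0
ADD R1, 4 → R1=104+4=108
ADD R6, 1 → R6=6+1=7
CMP R6, 8  (cmp 7,8)
JNZ loop: taken
LOAD R3, [R1] → R3=M[108]=-1
ADD R3, 12 → R3=(-1)+12=11
SUB R3, 12 → R3=11-12=-1
LOAD R3, [R1] → R3=M[108]=-1
AND R3, 3 → R3=(-1)&3=3
ADD R1, 4 → R1=108+4=112
ADD R6, 1 → R6=7+1=8
CMP R6, 8  (cmp 8,8)
JNZ loop: not taken
STORE R3, [100] → M[100]=3
halt.

3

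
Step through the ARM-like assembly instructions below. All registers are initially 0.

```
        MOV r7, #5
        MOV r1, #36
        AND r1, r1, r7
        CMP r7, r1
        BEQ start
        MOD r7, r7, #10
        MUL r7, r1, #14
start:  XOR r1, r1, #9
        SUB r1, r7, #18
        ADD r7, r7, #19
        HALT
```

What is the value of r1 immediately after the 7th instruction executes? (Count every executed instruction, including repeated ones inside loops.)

r7=5
r1=36
r1=36&5=4
CMP r7, r1  (cmp 5,4)
BEQ start: not taken
r7=5%10=5
r7=4*14=56
After step 7: r1 = 4.

4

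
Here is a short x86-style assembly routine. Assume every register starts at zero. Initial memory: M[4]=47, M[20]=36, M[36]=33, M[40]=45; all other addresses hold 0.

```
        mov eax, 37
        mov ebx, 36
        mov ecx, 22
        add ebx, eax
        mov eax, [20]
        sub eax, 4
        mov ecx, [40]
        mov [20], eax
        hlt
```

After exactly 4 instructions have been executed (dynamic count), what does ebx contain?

after mov eax, 37: eax=37
after mov ebx, 36: ebx=36
after mov ecx, 22: ecx=22
after add ebx, eax: ebx=36+37=73
After step 4: ebx = 73.

73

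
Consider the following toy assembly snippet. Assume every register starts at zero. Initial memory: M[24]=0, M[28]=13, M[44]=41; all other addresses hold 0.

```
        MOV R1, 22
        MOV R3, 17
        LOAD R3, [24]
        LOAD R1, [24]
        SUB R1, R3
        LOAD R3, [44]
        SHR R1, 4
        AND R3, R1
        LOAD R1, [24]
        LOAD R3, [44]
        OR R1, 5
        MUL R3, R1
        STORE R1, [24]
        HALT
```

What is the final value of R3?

205

MOV R1, 22 → R1=22
MOV R3, 17 → R3=17
LOAD R3, [24] → R3=M[24]=0
LOAD R1, [24] → R1=M[24]=0
SUB R1, R3 → R1=0-0=0
LOAD R3, [44] → R3=M[44]=41
SHR R1, 4 → R1=0>>4=0
AND R3, R1 → R3=41&0=0
LOAD R1, [24] → R1=M[24]=0
LOAD R3, [44] → R3=M[44]=41
OR R1, 5 → R1=0|5=5
MUL R3, R1 → R3=41*5=205
STORE R1, [24] → M[24]=5
halt.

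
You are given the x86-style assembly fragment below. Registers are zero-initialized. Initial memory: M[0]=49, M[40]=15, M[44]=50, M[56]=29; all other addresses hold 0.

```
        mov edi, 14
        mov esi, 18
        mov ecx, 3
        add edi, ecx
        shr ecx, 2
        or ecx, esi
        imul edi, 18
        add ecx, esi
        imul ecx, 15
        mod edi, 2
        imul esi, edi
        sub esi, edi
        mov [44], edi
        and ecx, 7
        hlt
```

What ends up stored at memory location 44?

mov edi, 14 → edi=14
mov esi, 18 → esi=18
mov ecx, 3 → ecx=3
add edi, ecx → edi=14+3=17
shr ecx, 2 → ecx=3>>2=0
or ecx, esi → ecx=0|18=18
imul edi, 18 → edi=17*18=306
add ecx, esi → ecx=18+18=36
imul ecx, 15 → ecx=36*15=540
mod edi, 2 → edi=306%2=0
imul esi, edi → esi=18*0=0
sub esi, edi → esi=0-0=0
mov [44], edi → M[44]=0
and ecx, 7 → ecx=540&7=4
halt.

0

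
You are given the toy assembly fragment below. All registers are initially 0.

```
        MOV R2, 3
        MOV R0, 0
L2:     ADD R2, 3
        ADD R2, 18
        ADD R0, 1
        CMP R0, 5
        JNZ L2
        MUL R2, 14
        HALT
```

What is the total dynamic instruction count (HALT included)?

29

MOV R2, 3 → R2=3
MOV R0, 0 → R0=0
ADD R2, 3 → R2=3+3=6
ADD R2, 18 → R2=6+18=24
ADD R0, 1 → R0=0+1=1
CMP R0, 5  (cmp 1,5)
JNZ L2: taken
ADD R2, 3 → R2=24+3=27
ADD R2, 18 → R2=27+18=45
ADD R0, 1 → R0=1+1=2
CMP R0, 5  (cmp 2,5)
JNZ L2: taken
ADD R2, 3 → R2=45+3=48
ADD R2, 18 → R2=48+18=66
ADD R0, 1 → R0=2+1=3
CMP R0, 5  (cmp 3,5)
JNZ L2: taken
ADD R2, 3 → R2=66+3=69
ADD R2, 18 → R2=69+18=87
ADD R0, 1 → R0=3+1=4
CMP R0, 5  (cmp 4,5)
JNZ L2: taken
ADD R2, 3 → R2=87+3=90
ADD R2, 18 → R2=90+18=108
ADD R0, 1 → R0=4+1=5
CMP R0, 5  (cmp 5,5)
JNZ L2: not taken
MUL R2, 14 → R2=108*14=1512
halt.
Total executed instructions: 29.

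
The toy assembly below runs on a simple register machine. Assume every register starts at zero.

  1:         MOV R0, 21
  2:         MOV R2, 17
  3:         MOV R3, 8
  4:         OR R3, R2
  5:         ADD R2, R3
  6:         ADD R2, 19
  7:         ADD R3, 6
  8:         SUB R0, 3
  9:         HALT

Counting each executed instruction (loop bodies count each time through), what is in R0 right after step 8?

R0=21
R2=17
R3=8
R3=8|17=25
R2=17+25=42
R2=42+19=61
R3=25+6=31
R0=21-3=18
After step 8: R0 = 18.

18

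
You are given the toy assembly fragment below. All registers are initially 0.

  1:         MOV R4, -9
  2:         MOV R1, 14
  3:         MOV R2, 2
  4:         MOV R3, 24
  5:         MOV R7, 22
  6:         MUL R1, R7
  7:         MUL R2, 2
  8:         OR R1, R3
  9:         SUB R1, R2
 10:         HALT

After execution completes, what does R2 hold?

MOV R4, -9 → R4=-9
MOV R1, 14 → R1=14
MOV R2, 2 → R2=2
MOV R3, 24 → R3=24
MOV R7, 22 → R7=22
MUL R1, R7 → R1=14*22=308
MUL R2, 2 → R2=2*2=4
OR R1, R3 → R1=308|24=316
SUB R1, R2 → R1=316-4=312
halt.

4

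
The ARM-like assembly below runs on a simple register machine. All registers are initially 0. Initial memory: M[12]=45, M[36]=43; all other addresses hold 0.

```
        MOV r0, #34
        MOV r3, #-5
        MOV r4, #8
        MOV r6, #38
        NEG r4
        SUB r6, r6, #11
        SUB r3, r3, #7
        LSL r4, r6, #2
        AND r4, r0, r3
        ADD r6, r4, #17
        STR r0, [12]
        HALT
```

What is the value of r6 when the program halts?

after MOV r0, #34: r0=34
after MOV r3, #-5: r3=-5
after MOV r4, #8: r4=8
after MOV r6, #38: r6=38
after NEG r4: r4=-(8)=-8
after SUB r6, r6, #11: r6=38-11=27
after SUB r3, r3, #7: r3=(-5)-7=-12
after LSL r4, r6, #2: r4=27<<2=108
after AND r4, r0, r3: r4=34&(-12)=32
after ADD r6, r4, #17: r6=32+17=49
STR r0, [12] → M[12]=34
halt.

49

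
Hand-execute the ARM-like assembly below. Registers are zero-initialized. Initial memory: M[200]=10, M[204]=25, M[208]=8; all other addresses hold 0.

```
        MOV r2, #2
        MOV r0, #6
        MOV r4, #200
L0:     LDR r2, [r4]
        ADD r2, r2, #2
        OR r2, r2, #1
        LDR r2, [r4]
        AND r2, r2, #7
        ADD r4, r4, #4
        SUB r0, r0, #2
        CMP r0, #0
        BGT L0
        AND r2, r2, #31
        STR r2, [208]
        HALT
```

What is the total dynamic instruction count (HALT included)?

33

r2=2
r0=6
r4=200
r2=M[200]=10
r2=10+2=12
r2=12|1=13
r2=M[200]=10
r2=10&7=2
r4=200+4=204
r0=6-2=4
CMP r0, #0  (cmp 4,0)
BGT L0: taken
r2=M[204]=25
r2=25+2=27
r2=27|1=27
r2=M[204]=25
r2=25&7=1
r4=204+4=208
r0=4-2=2
CMP r0, #0  (cmp 2,0)
BGT L0: taken
r2=M[208]=8
r2=8+2=10
r2=10|1=11
r2=M[208]=8
r2=8&7=0
r4=208+4=212
r0=2-2=0
CMP r0, #0  (cmp 0,0)
BGT L0: not taken
r2=0&31=0
STR r2, [208] → M[208]=0
halt.
Total executed instructions: 33.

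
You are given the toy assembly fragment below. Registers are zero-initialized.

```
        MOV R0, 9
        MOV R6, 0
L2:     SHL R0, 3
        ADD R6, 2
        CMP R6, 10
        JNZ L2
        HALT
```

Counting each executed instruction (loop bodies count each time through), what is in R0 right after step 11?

4608

R0=9
R6=0
R0=9<<3=72
R6=0+2=2
CMP R6, 10  (cmp 2,10)
JNZ L2: taken
R0=72<<3=576
R6=2+2=4
CMP R6, 10  (cmp 4,10)
JNZ L2: taken
R0=576<<3=4608
After step 11: R0 = 4608.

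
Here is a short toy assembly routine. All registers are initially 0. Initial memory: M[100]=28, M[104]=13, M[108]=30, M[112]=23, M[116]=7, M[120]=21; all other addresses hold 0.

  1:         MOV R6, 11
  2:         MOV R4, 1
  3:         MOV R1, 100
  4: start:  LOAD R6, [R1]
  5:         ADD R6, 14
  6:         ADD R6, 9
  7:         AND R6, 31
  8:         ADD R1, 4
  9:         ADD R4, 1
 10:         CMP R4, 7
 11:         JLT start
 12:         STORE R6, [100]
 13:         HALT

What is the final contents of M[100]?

after MOV R6, 11: R6=11
after MOV R4, 1: R4=1
after MOV R1, 100: R1=100
after LOAD R6, [R1]: R6=M[100]=28
after ADD R6, 14: R6=28+14=42
after ADD R6, 9: R6=42+9=51
after AND R6, 31: R6=51&31=19
after ADD R1, 4: R1=100+4=104
after ADD R4, 1: R4=1+1=2
CMP R4, 7  (cmp 2,7)
JLT start: taken
after LOAD R6, [R1]: R6=M[104]=13
after ADD R6, 14: R6=13+14=27
after ADD R6, 9: R6=27+9=36
after AND R6, 31: R6=36&31=4
after ADD R1, 4: R1=104+4=108
after ADD R4, 1: R4=2+1=3
CMP R4, 7  (cmp 3,7)
JLT start: taken
after LOAD R6, [R1]: R6=M[108]=30
after ADD R6, 14: R6=30+14=44
after ADD R6, 9: R6=44+9=53
after AND R6, 31: R6=53&31=21
after ADD R1, 4: R1=108+4=112
after ADD R4, 1: R4=3+1=4
CMP R4, 7  (cmp 4,7)
JLT start: taken
after LOAD R6, [R1]: R6=M[112]=23
after ADD R6, 14: R6=23+14=37
after ADD R6, 9: R6=37+9=46
after AND R6, 31: R6=46&31=14
after ADD R1, 4: R1=112+4=116
after ADD R4, 1: R4=4+1=5
CMP R4, 7  (cmp 5,7)
JLT start: taken
after LOAD R6, [R1]: R6=M[116]=7
after ADD R6, 14: R6=7+14=21
after ADD R6, 9: R6=21+9=30
after AND R6, 31: R6=30&31=30
after ADD R1, 4: R1=116+4=120
after ADD R4, 1: R4=5+1=6
CMP R4, 7  (cmp 6,7)
JLT start: taken
after LOAD R6, [R1]: R6=M[120]=21
after ADD R6, 14: R6=21+14=35
after ADD R6, 9: R6=35+9=44
after AND R6, 31: R6=44&31=12
after ADD R1, 4: R1=120+4=124
after ADD R4, 1: R4=6+1=7
CMP R4, 7  (cmp 7,7)
JLT start: not taken
STORE R6, [100] → M[100]=12
halt.

12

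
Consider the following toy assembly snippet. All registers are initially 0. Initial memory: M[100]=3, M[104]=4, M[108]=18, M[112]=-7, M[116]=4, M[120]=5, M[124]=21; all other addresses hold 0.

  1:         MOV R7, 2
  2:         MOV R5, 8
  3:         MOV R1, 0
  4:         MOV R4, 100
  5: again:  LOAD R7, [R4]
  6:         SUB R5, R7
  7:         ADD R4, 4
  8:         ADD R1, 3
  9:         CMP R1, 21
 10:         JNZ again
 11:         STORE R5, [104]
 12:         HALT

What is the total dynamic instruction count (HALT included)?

after MOV R7, 2: R7=2
after MOV R5, 8: R5=8
after MOV R1, 0: R1=0
after MOV R4, 100: R4=100
after LOAD R7, [R4]: R7=M[100]=3
after SUB R5, R7: R5=8-3=5
after ADD R4, 4: R4=100+4=104
after ADD R1, 3: R1=0+3=3
CMP R1, 21  (cmp 3,21)
JNZ again: taken
after LOAD R7, [R4]: R7=M[104]=4
after SUB R5, R7: R5=5-4=1
after ADD R4, 4: R4=104+4=108
after ADD R1, 3: R1=3+3=6
CMP R1, 21  (cmp 6,21)
JNZ again: taken
after LOAD R7, [R4]: R7=M[108]=18
after SUB R5, R7: R5=1-18=-17
after ADD R4, 4: R4=108+4=112
after ADD R1, 3: R1=6+3=9
CMP R1, 21  (cmp 9,21)
JNZ again: taken
after LOAD R7, [R4]: R7=M[112]=-7
after SUB R5, R7: R5=(-17)-(-7)=-10
after ADD R4, 4: R4=112+4=116
after ADD R1, 3: R1=9+3=12
CMP R1, 21  (cmp 12,21)
JNZ again: taken
after LOAD R7, [R4]: R7=M[116]=4
after SUB R5, R7: R5=(-10)-4=-14
after ADD R4, 4: R4=116+4=120
after ADD R1, 3: R1=12+3=15
CMP R1, 21  (cmp 15,21)
JNZ again: taken
after LOAD R7, [R4]: R7=M[120]=5
after SUB R5, R7: R5=(-14)-5=-19
after ADD R4, 4: R4=120+4=124
after ADD R1, 3: R1=15+3=18
CMP R1, 21  (cmp 18,21)
JNZ again: taken
after LOAD R7, [R4]: R7=M[124]=21
after SUB R5, R7: R5=(-19)-21=-40
after ADD R4, 4: R4=124+4=128
after ADD R1, 3: R1=18+3=21
CMP R1, 21  (cmp 21,21)
JNZ again: not taken
STORE R5, [104] → M[104]=-40
halt.
Total executed instructions: 48.

48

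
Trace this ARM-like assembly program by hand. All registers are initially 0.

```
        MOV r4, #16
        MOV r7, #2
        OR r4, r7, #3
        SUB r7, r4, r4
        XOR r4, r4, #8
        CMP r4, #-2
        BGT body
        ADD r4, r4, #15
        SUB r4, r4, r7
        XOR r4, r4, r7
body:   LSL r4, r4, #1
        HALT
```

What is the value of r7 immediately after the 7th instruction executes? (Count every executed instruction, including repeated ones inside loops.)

r4=16
r7=2
r4=2|3=3
r7=3-3=0
r4=3^8=11
CMP r4, #-2  (cmp 11,-2)
BGT body: taken
After step 7: r7 = 0.

0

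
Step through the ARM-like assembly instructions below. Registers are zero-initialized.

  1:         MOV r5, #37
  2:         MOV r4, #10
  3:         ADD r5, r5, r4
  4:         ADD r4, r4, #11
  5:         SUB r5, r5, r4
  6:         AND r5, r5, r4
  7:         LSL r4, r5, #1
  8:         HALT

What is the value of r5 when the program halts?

r5=37
r4=10
r5=37+10=47
r4=10+11=21
r5=47-21=26
r5=26&21=16
r4=16<<1=32
halt.

16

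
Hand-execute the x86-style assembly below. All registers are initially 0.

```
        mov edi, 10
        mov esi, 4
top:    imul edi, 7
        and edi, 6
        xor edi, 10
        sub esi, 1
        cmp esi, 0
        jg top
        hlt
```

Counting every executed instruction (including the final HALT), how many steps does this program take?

edi=10
esi=4
edi=10*7=70
edi=70&6=6
edi=6^10=12
esi=4-1=3
cmp esi, 0  (cmp 3,0)
jg top: taken
edi=12*7=84
edi=84&6=4
edi=4^10=14
esi=3-1=2
cmp esi, 0  (cmp 2,0)
jg top: taken
edi=14*7=98
edi=98&6=2
edi=2^10=8
esi=2-1=1
cmp esi, 0  (cmp 1,0)
jg top: taken
edi=8*7=56
edi=56&6=0
edi=0^10=10
esi=1-1=0
cmp esi, 0  (cmp 0,0)
jg top: not taken
halt.
Total executed instructions: 27.

27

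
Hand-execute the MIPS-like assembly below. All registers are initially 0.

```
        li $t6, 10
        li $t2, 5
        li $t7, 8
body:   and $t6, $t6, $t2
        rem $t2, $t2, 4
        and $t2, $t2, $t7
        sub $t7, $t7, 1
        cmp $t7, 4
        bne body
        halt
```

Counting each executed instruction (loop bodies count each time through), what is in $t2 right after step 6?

$t6=10
$t2=5
$t7=8
$t6=10&5=0
$t2=5%4=1
$t2=1&8=0
After step 6: $t2 = 0.

0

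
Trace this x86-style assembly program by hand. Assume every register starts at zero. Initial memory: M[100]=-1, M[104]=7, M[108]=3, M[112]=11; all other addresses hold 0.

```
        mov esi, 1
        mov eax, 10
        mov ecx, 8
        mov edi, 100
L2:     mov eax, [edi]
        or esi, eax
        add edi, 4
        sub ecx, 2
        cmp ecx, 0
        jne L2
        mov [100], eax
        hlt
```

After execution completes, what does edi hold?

after mov esi, 1: esi=1
after mov eax, 10: eax=10
after mov ecx, 8: ecx=8
after mov edi, 100: edi=100
after mov eax, [edi]: eax=M[100]=-1
after or esi, eax: esi=1|(-1)=-1
after add edi, 4: edi=100+4=104
after sub ecx, 2: ecx=8-2=6
cmp ecx, 0  (cmp 6,0)
jne L2: taken
after mov eax, [edi]: eax=M[104]=7
after or esi, eax: esi=(-1)|7=-1
after add edi, 4: edi=104+4=108
after sub ecx, 2: ecx=6-2=4
cmp ecx, 0  (cmp 4,0)
jne L2: taken
after mov eax, [edi]: eax=M[108]=3
after or esi, eax: esi=(-1)|3=-1
after add edi, 4: edi=108+4=112
after sub ecx, 2: ecx=4-2=2
cmp ecx, 0  (cmp 2,0)
jne L2: taken
after mov eax, [edi]: eax=M[112]=11
after or esi, eax: esi=(-1)|11=-1
after add edi, 4: edi=112+4=116
after sub ecx, 2: ecx=2-2=0
cmp ecx, 0  (cmp 0,0)
jne L2: not taken
mov [100], eax → M[100]=11
halt.

116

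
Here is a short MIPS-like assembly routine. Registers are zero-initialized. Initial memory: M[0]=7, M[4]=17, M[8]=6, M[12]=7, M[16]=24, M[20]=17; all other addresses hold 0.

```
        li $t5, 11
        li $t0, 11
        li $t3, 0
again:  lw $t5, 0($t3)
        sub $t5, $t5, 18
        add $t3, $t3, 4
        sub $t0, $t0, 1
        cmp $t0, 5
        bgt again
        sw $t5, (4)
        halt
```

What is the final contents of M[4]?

after li $t5, 11: $t5=11
after li $t0, 11: $t0=11
after li $t3, 0: $t3=0
after lw $t5, 0($t3): $t5=M[0]=7
after sub $t5, $t5, 18: $t5=7-18=-11
after add $t3, $t3, 4: $t3=0+4=4
after sub $t0, $t0, 1: $t0=11-1=10
cmp $t0, 5  (cmp 10,5)
bgt again: taken
after lw $t5, 0($t3): $t5=M[4]=17
after sub $t5, $t5, 18: $t5=17-18=-1
after add $t3, $t3, 4: $t3=4+4=8
after sub $t0, $t0, 1: $t0=10-1=9
cmp $t0, 5  (cmp 9,5)
bgt again: taken
after lw $t5, 0($t3): $t5=M[8]=6
after sub $t5, $t5, 18: $t5=6-18=-12
after add $t3, $t3, 4: $t3=8+4=12
after sub $t0, $t0, 1: $t0=9-1=8
cmp $t0, 5  (cmp 8,5)
bgt again: taken
after lw $t5, 0($t3): $t5=M[12]=7
after sub $t5, $t5, 18: $t5=7-18=-11
after add $t3, $t3, 4: $t3=12+4=16
after sub $t0, $t0, 1: $t0=8-1=7
cmp $t0, 5  (cmp 7,5)
bgt again: taken
after lw $t5, 0($t3): $t5=M[16]=24
after sub $t5, $t5, 18: $t5=24-18=6
after add $t3, $t3, 4: $t3=16+4=20
after sub $t0, $t0, 1: $t0=7-1=6
cmp $t0, 5  (cmp 6,5)
bgt again: taken
after lw $t5, 0($t3): $t5=M[20]=17
after sub $t5, $t5, 18: $t5=17-18=-1
after add $t3, $t3, 4: $t3=20+4=24
after sub $t0, $t0, 1: $t0=6-1=5
cmp $t0, 5  (cmp 5,5)
bgt again: not taken
sw $t5, (4) → M[4]=-1
halt.

-1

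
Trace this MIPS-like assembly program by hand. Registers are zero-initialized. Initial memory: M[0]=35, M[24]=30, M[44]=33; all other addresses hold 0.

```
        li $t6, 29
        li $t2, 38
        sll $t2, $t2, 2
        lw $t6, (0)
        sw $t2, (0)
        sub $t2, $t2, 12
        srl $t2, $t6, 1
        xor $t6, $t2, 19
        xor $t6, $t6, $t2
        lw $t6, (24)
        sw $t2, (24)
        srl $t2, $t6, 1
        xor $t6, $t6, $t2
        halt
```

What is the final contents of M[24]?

17

after li $t6, 29: $t6=29
after li $t2, 38: $t2=38
after sll $t2, $t2, 2: $t2=38<<2=152
after lw $t6, (0): $t6=M[0]=35
sw $t2, (0) → M[0]=152
after sub $t2, $t2, 12: $t2=152-12=140
after srl $t2, $t6, 1: $t2=35>>1=17
after xor $t6, $t2, 19: $t6=17^19=2
after xor $t6, $t6, $t2: $t6=2^17=19
after lw $t6, (24): $t6=M[24]=30
sw $t2, (24) → M[24]=17
after srl $t2, $t6, 1: $t2=30>>1=15
after xor $t6, $t6, $t2: $t6=30^15=17
halt.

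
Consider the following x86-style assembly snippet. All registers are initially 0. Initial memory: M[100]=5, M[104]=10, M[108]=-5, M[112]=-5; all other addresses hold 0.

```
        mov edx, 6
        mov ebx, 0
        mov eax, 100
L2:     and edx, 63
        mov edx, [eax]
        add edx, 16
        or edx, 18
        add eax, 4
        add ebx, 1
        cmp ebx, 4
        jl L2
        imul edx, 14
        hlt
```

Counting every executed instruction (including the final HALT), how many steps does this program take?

37

mov edx, 6 → edx=6
mov ebx, 0 → ebx=0
mov eax, 100 → eax=100
and edx, 63 → edx=6&63=6
mov edx, [eax] → edx=M[100]=5
add edx, 16 → edx=5+16=21
or edx, 18 → edx=21|18=23
add eax, 4 → eax=100+4=104
add ebx, 1 → ebx=0+1=1
cmp ebx, 4  (cmp 1,4)
jl L2: taken
and edx, 63 → edx=23&63=23
mov edx, [eax] → edx=M[104]=10
add edx, 16 → edx=10+16=26
or edx, 18 → edx=26|18=26
add eax, 4 → eax=104+4=108
add ebx, 1 → ebx=1+1=2
cmp ebx, 4  (cmp 2,4)
jl L2: taken
and edx, 63 → edx=26&63=26
mov edx, [eax] → edx=M[108]=-5
add edx, 16 → edx=(-5)+16=11
or edx, 18 → edx=11|18=27
add eax, 4 → eax=108+4=112
add ebx, 1 → ebx=2+1=3
cmp ebx, 4  (cmp 3,4)
jl L2: taken
and edx, 63 → edx=27&63=27
mov edx, [eax] → edx=M[112]=-5
add edx, 16 → edx=(-5)+16=11
or edx, 18 → edx=11|18=27
add eax, 4 → eax=112+4=116
add ebx, 1 → ebx=3+1=4
cmp ebx, 4  (cmp 4,4)
jl L2: not taken
imul edx, 14 → edx=27*14=378
halt.
Total executed instructions: 37.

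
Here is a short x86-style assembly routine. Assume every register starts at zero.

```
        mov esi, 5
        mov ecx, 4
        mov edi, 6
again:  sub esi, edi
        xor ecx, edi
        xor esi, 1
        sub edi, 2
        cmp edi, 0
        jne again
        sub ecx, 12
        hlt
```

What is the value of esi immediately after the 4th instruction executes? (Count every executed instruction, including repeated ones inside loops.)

esi=5
ecx=4
edi=6
esi=5-6=-1
After step 4: esi = -1.

-1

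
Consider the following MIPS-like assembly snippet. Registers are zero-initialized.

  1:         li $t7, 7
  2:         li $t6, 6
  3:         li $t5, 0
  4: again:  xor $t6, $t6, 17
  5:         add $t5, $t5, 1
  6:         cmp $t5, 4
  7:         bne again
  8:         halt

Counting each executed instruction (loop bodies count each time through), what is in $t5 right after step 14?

3

after li $t7, 7: $t7=7
after li $t6, 6: $t6=6
after li $t5, 0: $t5=0
after xor $t6, $t6, 17: $t6=6^17=23
after add $t5, $t5, 1: $t5=0+1=1
cmp $t5, 4  (cmp 1,4)
bne again: taken
after xor $t6, $t6, 17: $t6=23^17=6
after add $t5, $t5, 1: $t5=1+1=2
cmp $t5, 4  (cmp 2,4)
bne again: taken
after xor $t6, $t6, 17: $t6=6^17=23
after add $t5, $t5, 1: $t5=2+1=3
cmp $t5, 4  (cmp 3,4)
After step 14: $t5 = 3.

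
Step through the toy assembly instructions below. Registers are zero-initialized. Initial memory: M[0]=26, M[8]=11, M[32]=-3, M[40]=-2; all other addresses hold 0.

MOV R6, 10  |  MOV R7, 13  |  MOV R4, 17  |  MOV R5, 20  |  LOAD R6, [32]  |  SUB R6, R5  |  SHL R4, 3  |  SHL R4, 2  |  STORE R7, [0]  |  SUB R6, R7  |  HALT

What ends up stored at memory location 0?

13

R6=10
R7=13
R4=17
R5=20
R6=M[32]=-3
R6=(-3)-20=-23
R4=17<<3=136
R4=136<<2=544
STORE R7, [0] → M[0]=13
R6=(-23)-13=-36
halt.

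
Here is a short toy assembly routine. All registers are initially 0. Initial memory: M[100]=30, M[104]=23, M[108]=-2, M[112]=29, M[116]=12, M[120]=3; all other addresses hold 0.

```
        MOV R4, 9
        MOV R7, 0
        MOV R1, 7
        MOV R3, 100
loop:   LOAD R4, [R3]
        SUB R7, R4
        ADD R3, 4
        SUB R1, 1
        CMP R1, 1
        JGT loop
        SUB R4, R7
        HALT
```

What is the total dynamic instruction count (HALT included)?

MOV R4, 9 → R4=9
MOV R7, 0 → R7=0
MOV R1, 7 → R1=7
MOV R3, 100 → R3=100
LOAD R4, [R3] → R4=M[100]=30
SUB R7, R4 → R7=0-30=-30
ADD R3, 4 → R3=100+4=104
SUB R1, 1 → R1=7-1=6
CMP R1, 1  (cmp 6,1)
JGT loop: taken
LOAD R4, [R3] → R4=M[104]=23
SUB R7, R4 → R7=(-30)-23=-53
ADD R3, 4 → R3=104+4=108
SUB R1, 1 → R1=6-1=5
CMP R1, 1  (cmp 5,1)
JGT loop: taken
LOAD R4, [R3] → R4=M[108]=-2
SUB R7, R4 → R7=(-53)-(-2)=-51
ADD R3, 4 → R3=108+4=112
SUB R1, 1 → R1=5-1=4
CMP R1, 1  (cmp 4,1)
JGT loop: taken
LOAD R4, [R3] → R4=M[112]=29
SUB R7, R4 → R7=(-51)-29=-80
ADD R3, 4 → R3=112+4=116
SUB R1, 1 → R1=4-1=3
CMP R1, 1  (cmp 3,1)
JGT loop: taken
LOAD R4, [R3] → R4=M[116]=12
SUB R7, R4 → R7=(-80)-12=-92
ADD R3, 4 → R3=116+4=120
SUB R1, 1 → R1=3-1=2
CMP R1, 1  (cmp 2,1)
JGT loop: taken
LOAD R4, [R3] → R4=M[120]=3
SUB R7, R4 → R7=(-92)-3=-95
ADD R3, 4 → R3=120+4=124
SUB R1, 1 → R1=2-1=1
CMP R1, 1  (cmp 1,1)
JGT loop: not taken
SUB R4, R7 → R4=3-(-95)=98
halt.
Total executed instructions: 42.

42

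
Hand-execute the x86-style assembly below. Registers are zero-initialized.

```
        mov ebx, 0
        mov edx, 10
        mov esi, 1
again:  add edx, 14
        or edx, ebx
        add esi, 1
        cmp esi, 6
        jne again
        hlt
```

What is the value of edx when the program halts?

80

after mov ebx, 0: ebx=0
after mov edx, 10: edx=10
after mov esi, 1: esi=1
after add edx, 14: edx=10+14=24
after or edx, ebx: edx=24|0=24
after add esi, 1: esi=1+1=2
cmp esi, 6  (cmp 2,6)
jne again: taken
after add edx, 14: edx=24+14=38
after or edx, ebx: edx=38|0=38
after add esi, 1: esi=2+1=3
cmp esi, 6  (cmp 3,6)
jne again: taken
after add edx, 14: edx=38+14=52
after or edx, ebx: edx=52|0=52
after add esi, 1: esi=3+1=4
cmp esi, 6  (cmp 4,6)
jne again: taken
after add edx, 14: edx=52+14=66
after or edx, ebx: edx=66|0=66
after add esi, 1: esi=4+1=5
cmp esi, 6  (cmp 5,6)
jne again: taken
after add edx, 14: edx=66+14=80
after or edx, ebx: edx=80|0=80
after add esi, 1: esi=5+1=6
cmp esi, 6  (cmp 6,6)
jne again: not taken
halt.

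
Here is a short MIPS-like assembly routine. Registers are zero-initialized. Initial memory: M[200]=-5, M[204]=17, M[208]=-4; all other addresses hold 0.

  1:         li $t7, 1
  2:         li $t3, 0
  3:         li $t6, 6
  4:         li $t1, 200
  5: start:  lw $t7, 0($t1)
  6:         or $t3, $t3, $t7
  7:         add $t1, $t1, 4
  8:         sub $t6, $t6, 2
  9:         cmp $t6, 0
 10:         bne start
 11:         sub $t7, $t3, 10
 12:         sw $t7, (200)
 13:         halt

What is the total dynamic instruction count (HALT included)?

$t7=1
$t3=0
$t6=6
$t1=200
$t7=M[200]=-5
$t3=0|(-5)=-5
$t1=200+4=204
$t6=6-2=4
cmp $t6, 0  (cmp 4,0)
bne start: taken
$t7=M[204]=17
$t3=(-5)|17=-5
$t1=204+4=208
$t6=4-2=2
cmp $t6, 0  (cmp 2,0)
bne start: taken
$t7=M[208]=-4
$t3=(-5)|(-4)=-1
$t1=208+4=212
$t6=2-2=0
cmp $t6, 0  (cmp 0,0)
bne start: not taken
$t7=(-1)-10=-11
sw $t7, (200) → M[200]=-11
halt.
Total executed instructions: 25.

25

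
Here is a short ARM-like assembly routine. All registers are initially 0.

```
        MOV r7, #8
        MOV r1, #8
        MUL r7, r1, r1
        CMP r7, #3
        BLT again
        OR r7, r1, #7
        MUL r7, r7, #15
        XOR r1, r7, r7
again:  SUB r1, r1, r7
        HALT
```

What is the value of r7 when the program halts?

MOV r7, #8 → r7=8
MOV r1, #8 → r1=8
MUL r7, r1, r1 → r7=8*8=64
CMP r7, #3  (cmp 64,3)
BLT again: not taken
OR r7, r1, #7 → r7=8|7=15
MUL r7, r7, #15 → r7=15*15=225
XOR r1, r7, r7 → r1=225^225=0
SUB r1, r1, r7 → r1=0-225=-225
halt.

225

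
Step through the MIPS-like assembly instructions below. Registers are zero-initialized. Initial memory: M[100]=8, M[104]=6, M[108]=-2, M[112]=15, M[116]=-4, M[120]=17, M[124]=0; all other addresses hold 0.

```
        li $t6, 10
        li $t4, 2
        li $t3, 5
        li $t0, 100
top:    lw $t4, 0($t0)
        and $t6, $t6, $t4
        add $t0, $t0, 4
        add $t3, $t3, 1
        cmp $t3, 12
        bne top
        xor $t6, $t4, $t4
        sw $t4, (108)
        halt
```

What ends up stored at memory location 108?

0

li $t6, 10 → $t6=10
li $t4, 2 → $t4=2
li $t3, 5 → $t3=5
li $t0, 100 → $t0=100
lw $t4, 0($t0) → $t4=M[100]=8
and $t6, $t6, $t4 → $t6=10&8=8
add $t0, $t0, 4 → $t0=100+4=104
add $t3, $t3, 1 → $t3=5+1=6
cmp $t3, 12  (cmp 6,12)
bne top: taken
lw $t4, 0($t0) → $t4=M[104]=6
and $t6, $t6, $t4 → $t6=8&6=0
add $t0, $t0, 4 → $t0=104+4=108
add $t3, $t3, 1 → $t3=6+1=7
cmp $t3, 12  (cmp 7,12)
bne top: taken
lw $t4, 0($t0) → $t4=M[108]=-2
and $t6, $t6, $t4 → $t6=0&(-2)=0
add $t0, $t0, 4 → $t0=108+4=112
add $t3, $t3, 1 → $t3=7+1=8
cmp $t3, 12  (cmp 8,12)
bne top: taken
lw $t4, 0($t0) → $t4=M[112]=15
and $t6, $t6, $t4 → $t6=0&15=0
add $t0, $t0, 4 → $t0=112+4=116
add $t3, $t3, 1 → $t3=8+1=9
cmp $t3, 12  (cmp 9,12)
bne top: taken
lw $t4, 0($t0) → $t4=M[116]=-4
and $t6, $t6, $t4 → $t6=0&(-4)=0
add $t0, $t0, 4 → $t0=116+4=120
add $t3, $t3, 1 → $t3=9+1=10
cmp $t3, 12  (cmp 10,12)
bne top: taken
lw $t4, 0($t0) → $t4=M[120]=17
and $t6, $t6, $t4 → $t6=0&17=0
add $t0, $t0, 4 → $t0=120+4=124
add $t3, $t3, 1 → $t3=10+1=11
cmp $t3, 12  (cmp 11,12)
bne top: taken
lw $t4, 0($t0) → $t4=M[124]=0
and $t6, $t6, $t4 → $t6=0&0=0
add $t0, $t0, 4 → $t0=124+4=128
add $t3, $t3, 1 → $t3=11+1=12
cmp $t3, 12  (cmp 12,12)
bne top: not taken
xor $t6, $t4, $t4 → $t6=0^0=0
sw $t4, (108) → M[108]=0
halt.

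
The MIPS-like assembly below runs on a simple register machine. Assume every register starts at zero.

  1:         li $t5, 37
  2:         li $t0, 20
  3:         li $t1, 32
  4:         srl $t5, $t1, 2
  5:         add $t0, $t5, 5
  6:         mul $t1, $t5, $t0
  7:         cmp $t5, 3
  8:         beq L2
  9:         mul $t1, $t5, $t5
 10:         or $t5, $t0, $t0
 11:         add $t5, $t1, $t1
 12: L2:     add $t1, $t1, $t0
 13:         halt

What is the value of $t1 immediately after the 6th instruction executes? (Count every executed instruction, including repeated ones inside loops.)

104

after li $t5, 37: $t5=37
after li $t0, 20: $t0=20
after li $t1, 32: $t1=32
after srl $t5, $t1, 2: $t5=32>>2=8
after add $t0, $t5, 5: $t0=8+5=13
after mul $t1, $t5, $t0: $t1=8*13=104
After step 6: $t1 = 104.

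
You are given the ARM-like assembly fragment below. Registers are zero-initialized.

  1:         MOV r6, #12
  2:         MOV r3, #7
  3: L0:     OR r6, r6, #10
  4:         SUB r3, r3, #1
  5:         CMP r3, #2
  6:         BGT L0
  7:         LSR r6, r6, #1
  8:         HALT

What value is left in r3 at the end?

2

MOV r6, #12 → r6=12
MOV r3, #7 → r3=7
OR r6, r6, #10 → r6=12|10=14
SUB r3, r3, #1 → r3=7-1=6
CMP r3, #2  (cmp 6,2)
BGT L0: taken
OR r6, r6, #10 → r6=14|10=14
SUB r3, r3, #1 → r3=6-1=5
CMP r3, #2  (cmp 5,2)
BGT L0: taken
OR r6, r6, #10 → r6=14|10=14
SUB r3, r3, #1 → r3=5-1=4
CMP r3, #2  (cmp 4,2)
BGT L0: taken
OR r6, r6, #10 → r6=14|10=14
SUB r3, r3, #1 → r3=4-1=3
CMP r3, #2  (cmp 3,2)
BGT L0: taken
OR r6, r6, #10 → r6=14|10=14
SUB r3, r3, #1 → r3=3-1=2
CMP r3, #2  (cmp 2,2)
BGT L0: not taken
LSR r6, r6, #1 → r6=14>>1=7
halt.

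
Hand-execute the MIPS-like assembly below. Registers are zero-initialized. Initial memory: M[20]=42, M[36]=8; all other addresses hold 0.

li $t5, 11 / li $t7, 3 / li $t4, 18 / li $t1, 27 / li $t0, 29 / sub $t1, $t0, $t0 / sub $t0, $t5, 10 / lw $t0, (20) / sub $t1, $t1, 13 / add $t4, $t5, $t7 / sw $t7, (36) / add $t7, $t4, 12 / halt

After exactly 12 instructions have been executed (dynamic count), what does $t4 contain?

14

li $t5, 11 → $t5=11
li $t7, 3 → $t7=3
li $t4, 18 → $t4=18
li $t1, 27 → $t1=27
li $t0, 29 → $t0=29
sub $t1, $t0, $t0 → $t1=29-29=0
sub $t0, $t5, 10 → $t0=11-10=1
lw $t0, (20) → $t0=M[20]=42
sub $t1, $t1, 13 → $t1=0-13=-13
add $t4, $t5, $t7 → $t4=11+3=14
sw $t7, (36) → M[36]=3
add $t7, $t4, 12 → $t7=14+12=26
After step 12: $t4 = 14.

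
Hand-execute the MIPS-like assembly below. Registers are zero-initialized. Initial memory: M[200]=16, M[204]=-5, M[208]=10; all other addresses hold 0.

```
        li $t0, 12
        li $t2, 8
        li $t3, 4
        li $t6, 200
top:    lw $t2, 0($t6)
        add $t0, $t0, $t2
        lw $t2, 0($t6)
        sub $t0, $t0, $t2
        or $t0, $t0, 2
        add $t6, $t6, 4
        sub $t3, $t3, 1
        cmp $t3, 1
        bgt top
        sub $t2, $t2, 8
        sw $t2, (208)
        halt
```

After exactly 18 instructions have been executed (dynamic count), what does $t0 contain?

li $t0, 12 → $t0=12
li $t2, 8 → $t2=8
li $t3, 4 → $t3=4
li $t6, 200 → $t6=200
lw $t2, 0($t6) → $t2=M[200]=16
add $t0, $t0, $t2 → $t0=12+16=28
lw $t2, 0($t6) → $t2=M[200]=16
sub $t0, $t0, $t2 → $t0=28-16=12
or $t0, $t0, 2 → $t0=12|2=14
add $t6, $t6, 4 → $t6=200+4=204
sub $t3, $t3, 1 → $t3=4-1=3
cmp $t3, 1  (cmp 3,1)
bgt top: taken
lw $t2, 0($t6) → $t2=M[204]=-5
add $t0, $t0, $t2 → $t0=14+(-5)=9
lw $t2, 0($t6) → $t2=M[204]=-5
sub $t0, $t0, $t2 → $t0=9-(-5)=14
or $t0, $t0, 2 → $t0=14|2=14
After step 18: $t0 = 14.

14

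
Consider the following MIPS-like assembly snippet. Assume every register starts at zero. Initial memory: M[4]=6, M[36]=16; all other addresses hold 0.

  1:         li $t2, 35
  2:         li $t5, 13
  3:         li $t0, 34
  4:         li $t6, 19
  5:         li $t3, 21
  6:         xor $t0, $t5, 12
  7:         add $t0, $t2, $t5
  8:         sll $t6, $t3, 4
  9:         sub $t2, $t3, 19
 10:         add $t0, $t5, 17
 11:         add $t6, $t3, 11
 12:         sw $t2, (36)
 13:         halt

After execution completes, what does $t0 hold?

after li $t2, 35: $t2=35
after li $t5, 13: $t5=13
after li $t0, 34: $t0=34
after li $t6, 19: $t6=19
after li $t3, 21: $t3=21
after xor $t0, $t5, 12: $t0=13^12=1
after add $t0, $t2, $t5: $t0=35+13=48
after sll $t6, $t3, 4: $t6=21<<4=336
after sub $t2, $t3, 19: $t2=21-19=2
after add $t0, $t5, 17: $t0=13+17=30
after add $t6, $t3, 11: $t6=21+11=32
sw $t2, (36) → M[36]=2
halt.

30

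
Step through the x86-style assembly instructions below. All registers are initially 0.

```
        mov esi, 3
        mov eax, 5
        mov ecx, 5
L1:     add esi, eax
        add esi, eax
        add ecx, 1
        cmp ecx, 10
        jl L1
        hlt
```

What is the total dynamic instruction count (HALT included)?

after mov esi, 3: esi=3
after mov eax, 5: eax=5
after mov ecx, 5: ecx=5
after add esi, eax: esi=3+5=8
after add esi, eax: esi=8+5=13
after add ecx, 1: ecx=5+1=6
cmp ecx, 10  (cmp 6,10)
jl L1: taken
after add esi, eax: esi=13+5=18
after add esi, eax: esi=18+5=23
after add ecx, 1: ecx=6+1=7
cmp ecx, 10  (cmp 7,10)
jl L1: taken
after add esi, eax: esi=23+5=28
after add esi, eax: esi=28+5=33
after add ecx, 1: ecx=7+1=8
cmp ecx, 10  (cmp 8,10)
jl L1: taken
after add esi, eax: esi=33+5=38
after add esi, eax: esi=38+5=43
after add ecx, 1: ecx=8+1=9
cmp ecx, 10  (cmp 9,10)
jl L1: taken
after add esi, eax: esi=43+5=48
after add esi, eax: esi=48+5=53
after add ecx, 1: ecx=9+1=10
cmp ecx, 10  (cmp 10,10)
jl L1: not taken
halt.
Total executed instructions: 29.

29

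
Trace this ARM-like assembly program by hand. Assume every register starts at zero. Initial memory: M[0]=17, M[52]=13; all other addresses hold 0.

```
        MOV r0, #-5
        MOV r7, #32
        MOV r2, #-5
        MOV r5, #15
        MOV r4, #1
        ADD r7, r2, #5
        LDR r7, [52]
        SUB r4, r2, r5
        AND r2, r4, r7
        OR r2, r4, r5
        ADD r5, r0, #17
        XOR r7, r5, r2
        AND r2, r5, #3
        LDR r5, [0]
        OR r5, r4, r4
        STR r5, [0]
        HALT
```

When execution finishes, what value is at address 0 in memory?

MOV r0, #-5 → r0=-5
MOV r7, #32 → r7=32
MOV r2, #-5 → r2=-5
MOV r5, #15 → r5=15
MOV r4, #1 → r4=1
ADD r7, r2, #5 → r7=(-5)+5=0
LDR r7, [52] → r7=M[52]=13
SUB r4, r2, r5 → r4=(-5)-15=-20
AND r2, r4, r7 → r2=(-20)&13=12
OR r2, r4, r5 → r2=(-20)|15=-17
ADD r5, r0, #17 → r5=(-5)+17=12
XOR r7, r5, r2 → r7=12^(-17)=-29
AND r2, r5, #3 → r2=12&3=0
LDR r5, [0] → r5=M[0]=17
OR r5, r4, r4 → r5=(-20)|(-20)=-20
STR r5, [0] → M[0]=-20
halt.

-20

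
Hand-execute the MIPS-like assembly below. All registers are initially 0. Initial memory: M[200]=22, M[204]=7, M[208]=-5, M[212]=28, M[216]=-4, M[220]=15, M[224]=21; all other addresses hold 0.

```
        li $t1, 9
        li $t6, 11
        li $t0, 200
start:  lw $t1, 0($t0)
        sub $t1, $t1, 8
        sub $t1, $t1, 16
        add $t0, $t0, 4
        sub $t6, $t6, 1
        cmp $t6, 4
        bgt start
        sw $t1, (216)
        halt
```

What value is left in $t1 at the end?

-3

li $t1, 9 → $t1=9
li $t6, 11 → $t6=11
li $t0, 200 → $t0=200
lw $t1, 0($t0) → $t1=M[200]=22
sub $t1, $t1, 8 → $t1=22-8=14
sub $t1, $t1, 16 → $t1=14-16=-2
add $t0, $t0, 4 → $t0=200+4=204
sub $t6, $t6, 1 → $t6=11-1=10
cmp $t6, 4  (cmp 10,4)
bgt start: taken
lw $t1, 0($t0) → $t1=M[204]=7
sub $t1, $t1, 8 → $t1=7-8=-1
sub $t1, $t1, 16 → $t1=(-1)-16=-17
add $t0, $t0, 4 → $t0=204+4=208
sub $t6, $t6, 1 → $t6=10-1=9
cmp $t6, 4  (cmp 9,4)
bgt start: taken
lw $t1, 0($t0) → $t1=M[208]=-5
sub $t1, $t1, 8 → $t1=(-5)-8=-13
sub $t1, $t1, 16 → $t1=(-13)-16=-29
add $t0, $t0, 4 → $t0=208+4=212
sub $t6, $t6, 1 → $t6=9-1=8
cmp $t6, 4  (cmp 8,4)
bgt start: taken
lw $t1, 0($t0) → $t1=M[212]=28
sub $t1, $t1, 8 → $t1=28-8=20
sub $t1, $t1, 16 → $t1=20-16=4
add $t0, $t0, 4 → $t0=212+4=216
sub $t6, $t6, 1 → $t6=8-1=7
cmp $t6, 4  (cmp 7,4)
bgt start: taken
lw $t1, 0($t0) → $t1=M[216]=-4
sub $t1, $t1, 8 → $t1=(-4)-8=-12
sub $t1, $t1, 16 → $t1=(-12)-16=-28
add $t0, $t0, 4 → $t0=216+4=220
sub $t6, $t6, 1 → $t6=7-1=6
cmp $t6, 4  (cmp 6,4)
bgt start: taken
lw $t1, 0($t0) → $t1=M[220]=15
sub $t1, $t1, 8 → $t1=15-8=7
sub $t1, $t1, 16 → $t1=7-16=-9
add $t0, $t0, 4 → $t0=220+4=224
sub $t6, $t6, 1 → $t6=6-1=5
cmp $t6, 4  (cmp 5,4)
bgt start: taken
lw $t1, 0($t0) → $t1=M[224]=21
sub $t1, $t1, 8 → $t1=21-8=13
sub $t1, $t1, 16 → $t1=13-16=-3
add $t0, $t0, 4 → $t0=224+4=228
sub $t6, $t6, 1 → $t6=5-1=4
cmp $t6, 4  (cmp 4,4)
bgt start: not taken
sw $t1, (216) → M[216]=-3
halt.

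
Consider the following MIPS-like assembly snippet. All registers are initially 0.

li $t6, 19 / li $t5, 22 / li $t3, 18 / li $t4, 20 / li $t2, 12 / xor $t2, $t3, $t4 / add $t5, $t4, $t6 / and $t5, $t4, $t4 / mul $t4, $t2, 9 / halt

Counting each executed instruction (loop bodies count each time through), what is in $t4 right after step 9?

54

after li $t6, 19: $t6=19
after li $t5, 22: $t5=22
after li $t3, 18: $t3=18
after li $t4, 20: $t4=20
after li $t2, 12: $t2=12
after xor $t2, $t3, $t4: $t2=18^20=6
after add $t5, $t4, $t6: $t5=20+19=39
after and $t5, $t4, $t4: $t5=20&20=20
after mul $t4, $t2, 9: $t4=6*9=54
After step 9: $t4 = 54.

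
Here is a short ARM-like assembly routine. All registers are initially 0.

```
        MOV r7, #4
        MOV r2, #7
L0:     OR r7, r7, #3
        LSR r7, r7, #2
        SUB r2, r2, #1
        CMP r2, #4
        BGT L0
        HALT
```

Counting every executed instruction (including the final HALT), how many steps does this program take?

18

r7=4
r2=7
r7=4|3=7
r7=7>>2=1
r2=7-1=6
CMP r2, #4  (cmp 6,4)
BGT L0: taken
r7=1|3=3
r7=3>>2=0
r2=6-1=5
CMP r2, #4  (cmp 5,4)
BGT L0: taken
r7=0|3=3
r7=3>>2=0
r2=5-1=4
CMP r2, #4  (cmp 4,4)
BGT L0: not taken
halt.
Total executed instructions: 18.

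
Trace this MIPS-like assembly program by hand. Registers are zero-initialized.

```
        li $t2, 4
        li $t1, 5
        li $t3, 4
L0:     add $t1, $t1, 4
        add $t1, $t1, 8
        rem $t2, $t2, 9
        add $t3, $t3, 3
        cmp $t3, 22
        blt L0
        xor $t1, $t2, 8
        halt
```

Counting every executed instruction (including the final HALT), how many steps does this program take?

$t2=4
$t1=5
$t3=4
$t1=5+4=9
$t1=9+8=17
$t2=4%9=4
$t3=4+3=7
cmp $t3, 22  (cmp 7,22)
blt L0: taken
$t1=17+4=21
$t1=21+8=29
$t2=4%9=4
$t3=7+3=10
cmp $t3, 22  (cmp 10,22)
blt L0: taken
$t1=29+4=33
$t1=33+8=41
$t2=4%9=4
$t3=10+3=13
cmp $t3, 22  (cmp 13,22)
blt L0: taken
$t1=41+4=45
$t1=45+8=53
$t2=4%9=4
$t3=13+3=16
cmp $t3, 22  (cmp 16,22)
blt L0: taken
$t1=53+4=57
$t1=57+8=65
$t2=4%9=4
$t3=16+3=19
cmp $t3, 22  (cmp 19,22)
blt L0: taken
$t1=65+4=69
$t1=69+8=77
$t2=4%9=4
$t3=19+3=22
cmp $t3, 22  (cmp 22,22)
blt L0: not taken
$t1=4^8=12
halt.
Total executed instructions: 41.

41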